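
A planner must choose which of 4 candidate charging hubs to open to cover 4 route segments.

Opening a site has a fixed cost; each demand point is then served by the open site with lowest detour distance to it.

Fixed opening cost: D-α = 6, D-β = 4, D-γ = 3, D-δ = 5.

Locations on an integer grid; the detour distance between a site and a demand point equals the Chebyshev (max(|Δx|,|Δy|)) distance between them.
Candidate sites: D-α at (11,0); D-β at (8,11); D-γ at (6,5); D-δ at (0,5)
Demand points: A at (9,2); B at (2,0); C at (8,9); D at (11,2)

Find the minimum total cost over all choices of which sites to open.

Open {D-γ}: assign each demand point to its cheapest open site.
  A→D-γ 3, B→D-γ 5, C→D-γ 4, D→D-γ 5
  detour distance 17, fixed 3 → total 20.
Compare {D-α, D-γ}: detour distance 13 + fixed 9 = 22.
Compare {D-β, D-γ}: detour distance 15 + fixed 7 = 22.
Compare {D-α, D-β, D-γ}: detour distance 11 + fixed 13 = 24.
All other subsets cost ≥ 22. Minimum total cost: 20.

20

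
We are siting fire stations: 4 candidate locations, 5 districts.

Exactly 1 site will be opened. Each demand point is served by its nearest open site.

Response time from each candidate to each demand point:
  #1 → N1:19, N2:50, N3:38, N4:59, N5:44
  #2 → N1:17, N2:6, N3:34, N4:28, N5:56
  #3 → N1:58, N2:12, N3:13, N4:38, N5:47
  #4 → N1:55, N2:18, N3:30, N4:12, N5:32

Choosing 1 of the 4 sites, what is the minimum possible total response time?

Open {#2}.
  N1→#2 17, N2→#2 6, N3→#2 34, N4→#2 28, N5→#2 56  ⇒ total 141.
Compare {#4}: total 147.
Compare {#3}: total 168.
No size-1 selection does better; minimum is 141.

141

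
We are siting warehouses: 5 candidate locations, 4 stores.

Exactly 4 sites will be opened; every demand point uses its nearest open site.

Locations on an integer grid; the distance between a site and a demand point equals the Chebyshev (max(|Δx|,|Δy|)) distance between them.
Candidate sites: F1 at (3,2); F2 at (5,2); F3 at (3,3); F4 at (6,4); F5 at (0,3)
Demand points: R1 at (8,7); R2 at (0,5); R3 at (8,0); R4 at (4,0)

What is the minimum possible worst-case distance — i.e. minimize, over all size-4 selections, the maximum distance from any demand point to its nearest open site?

3

Open {F1, F2, F3, F4}.
  Farthest demand point is R1 at distance 3 (to F4); all others are ≤ 3.
With {F1, F2, F4, F5} the worst case is 3.
With {F2, F3, F4, F5} the worst case is 3.
No size-4 selection achieves below 3.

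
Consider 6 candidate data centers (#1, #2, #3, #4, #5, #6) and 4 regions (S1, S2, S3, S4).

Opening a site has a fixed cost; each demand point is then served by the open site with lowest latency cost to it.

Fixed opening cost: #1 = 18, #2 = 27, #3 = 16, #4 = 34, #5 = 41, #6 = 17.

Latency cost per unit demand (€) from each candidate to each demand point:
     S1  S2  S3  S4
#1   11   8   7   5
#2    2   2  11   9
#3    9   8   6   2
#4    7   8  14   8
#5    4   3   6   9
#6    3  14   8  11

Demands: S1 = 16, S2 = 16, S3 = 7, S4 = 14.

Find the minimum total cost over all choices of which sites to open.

Open {#2, #3}: assign each demand point to its cheapest open site.
  S1→#2 16×2=32, S2→#2 16×2=32, S3→#3 7×6=42, S4→#3 14×2=28
  latency cost 134, fixed 43 → total 177.
Compare {#2, #3, #6}: latency cost 134 + fixed 60 = 194.
Compare {#1, #2, #3}: latency cost 134 + fixed 61 = 195.
Compare {#2, #3, #4}: latency cost 134 + fixed 77 = 211.
All other subsets cost ≥ 194. Minimum total cost: 177.

177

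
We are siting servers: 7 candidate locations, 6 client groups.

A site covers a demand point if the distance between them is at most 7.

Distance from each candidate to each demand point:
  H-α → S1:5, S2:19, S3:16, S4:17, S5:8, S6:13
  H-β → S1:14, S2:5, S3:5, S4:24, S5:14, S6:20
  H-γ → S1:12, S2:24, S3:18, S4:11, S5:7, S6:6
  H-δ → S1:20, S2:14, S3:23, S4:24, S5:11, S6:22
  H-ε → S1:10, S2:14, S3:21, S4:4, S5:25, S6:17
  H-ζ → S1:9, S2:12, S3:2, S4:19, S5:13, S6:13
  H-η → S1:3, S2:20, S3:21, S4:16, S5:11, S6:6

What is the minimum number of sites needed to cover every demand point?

4

Coverage sets (demand points within 7 of each site):
  H-α: {S1}
  H-β: {S2, S3}
  H-γ: {S5, S6}
  H-δ: {}
  H-ε: {S4}
  H-ζ: {S3}
  H-η: {S1, S6}
No 3 sites suffice: every size-3 union leaves at least one demand point uncovered.
But {H-α, H-β, H-γ, H-ε} covers everything, so the minimum is 4.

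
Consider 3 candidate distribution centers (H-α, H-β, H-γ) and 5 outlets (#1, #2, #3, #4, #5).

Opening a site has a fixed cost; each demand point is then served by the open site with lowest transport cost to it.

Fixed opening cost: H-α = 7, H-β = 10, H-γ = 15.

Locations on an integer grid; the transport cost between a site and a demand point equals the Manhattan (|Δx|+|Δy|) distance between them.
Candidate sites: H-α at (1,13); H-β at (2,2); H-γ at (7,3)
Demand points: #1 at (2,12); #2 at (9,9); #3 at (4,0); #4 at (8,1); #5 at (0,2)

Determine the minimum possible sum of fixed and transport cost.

44

Open {H-α, H-β}: assign each demand point to its cheapest open site.
  #1→H-α 2, #2→H-α 12, #3→H-β 4, #4→H-β 7, #5→H-β 2
  transport cost 27, fixed 17 → total 44.
Compare {H-β}: transport cost 37 + fixed 10 = 47.
Compare {H-α, H-γ}: transport cost 27 + fixed 22 = 49.
Compare {H-α, H-β, H-γ}: transport cost 19 + fixed 32 = 51.
All other subsets cost ≥ 47. Minimum total cost: 44.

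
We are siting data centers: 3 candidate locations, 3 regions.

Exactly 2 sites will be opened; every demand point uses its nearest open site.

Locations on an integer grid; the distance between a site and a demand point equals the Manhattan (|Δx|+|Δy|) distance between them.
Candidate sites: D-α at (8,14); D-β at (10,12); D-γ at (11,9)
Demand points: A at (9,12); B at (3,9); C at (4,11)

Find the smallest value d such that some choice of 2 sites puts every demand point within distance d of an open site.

Open {D-α, D-γ}.
  Farthest demand point is B at distance 8 (to D-γ); all others are ≤ 8.
With {D-β, D-γ} the worst case is 8.
With {D-α, D-β} the worst case is 10.
No size-2 selection achieves below 8.

8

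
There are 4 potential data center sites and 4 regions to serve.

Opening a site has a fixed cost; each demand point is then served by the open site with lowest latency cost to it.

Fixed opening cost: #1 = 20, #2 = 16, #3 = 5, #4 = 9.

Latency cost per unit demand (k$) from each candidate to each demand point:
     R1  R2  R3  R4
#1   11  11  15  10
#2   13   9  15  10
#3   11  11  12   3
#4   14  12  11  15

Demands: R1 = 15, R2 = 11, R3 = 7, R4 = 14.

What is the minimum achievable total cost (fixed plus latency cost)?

Open {#2, #3}: assign each demand point to its cheapest open site.
  R1→#3 15×11=165, R2→#2 11×9=99, R3→#3 7×12=84, R4→#3 14×3=42
  latency cost 390, fixed 21 → total 411.
Compare {#2, #3, #4}: latency cost 383 + fixed 30 = 413.
Compare {#3}: latency cost 412 + fixed 5 = 417.
Compare {#3, #4}: latency cost 405 + fixed 14 = 419.
All other subsets cost ≥ 413. Minimum total cost: 411.

411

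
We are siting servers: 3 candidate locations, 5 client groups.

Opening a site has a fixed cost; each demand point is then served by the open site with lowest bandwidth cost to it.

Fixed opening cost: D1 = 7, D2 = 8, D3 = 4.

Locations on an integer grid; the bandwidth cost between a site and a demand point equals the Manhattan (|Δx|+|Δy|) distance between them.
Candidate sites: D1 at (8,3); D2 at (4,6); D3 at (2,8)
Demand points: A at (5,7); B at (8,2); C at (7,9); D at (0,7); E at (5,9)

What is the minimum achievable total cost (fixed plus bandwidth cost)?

29

Open {D1, D3}: assign each demand point to its cheapest open site.
  A→D3 4, B→D1 1, C→D3 6, D→D3 3, E→D3 4
  bandwidth cost 18, fixed 11 → total 29.
Compare {D2}: bandwidth cost 25 + fixed 8 = 33.
Compare {D3}: bandwidth cost 29 + fixed 4 = 33.
Compare {D1, D2}: bandwidth cost 18 + fixed 15 = 33.
All other subsets cost ≥ 33. Minimum total cost: 29.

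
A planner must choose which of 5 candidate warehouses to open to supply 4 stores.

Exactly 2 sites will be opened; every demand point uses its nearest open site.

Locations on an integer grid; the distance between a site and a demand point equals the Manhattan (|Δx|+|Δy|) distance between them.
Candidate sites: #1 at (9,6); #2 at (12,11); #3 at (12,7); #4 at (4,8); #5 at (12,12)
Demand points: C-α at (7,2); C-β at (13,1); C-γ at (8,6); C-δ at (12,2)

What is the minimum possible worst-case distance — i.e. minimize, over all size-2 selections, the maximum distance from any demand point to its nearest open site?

7

Open {#1, #3}.
  Farthest demand point is C-β at distance 7 (to #3); all others are ≤ 7.
With {#1, #2} the worst case is 9.
With {#1, #4} the worst case is 9.
No size-2 selection achieves below 7.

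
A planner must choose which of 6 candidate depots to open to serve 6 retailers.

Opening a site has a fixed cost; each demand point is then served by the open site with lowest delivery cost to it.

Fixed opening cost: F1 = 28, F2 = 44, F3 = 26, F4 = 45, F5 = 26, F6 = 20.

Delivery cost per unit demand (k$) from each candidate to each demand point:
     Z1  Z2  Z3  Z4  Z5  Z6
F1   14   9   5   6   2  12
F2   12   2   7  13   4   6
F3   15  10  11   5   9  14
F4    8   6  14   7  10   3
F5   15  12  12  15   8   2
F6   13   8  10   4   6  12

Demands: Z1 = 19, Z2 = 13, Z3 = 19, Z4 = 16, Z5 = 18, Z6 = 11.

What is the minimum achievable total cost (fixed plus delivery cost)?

Open {F1, F2, F4, F6}: assign each demand point to its cheapest open site.
  Z1→F4 19×8=152, Z2→F2 13×2=26, Z3→F1 19×5=95, Z4→F6 16×4=64, Z5→F1 18×2=36, Z6→F4 11×3=33
  delivery cost 406, fixed 137 → total 543.
Compare {F1, F4, F6}: delivery cost 458 + fixed 93 = 551.
Compare {F1, F2, F4}: delivery cost 438 + fixed 117 = 555.
Compare {F1, F2, F4, F5, F6}: delivery cost 395 + fixed 163 = 558.
All other subsets cost ≥ 551. Minimum total cost: 543.

543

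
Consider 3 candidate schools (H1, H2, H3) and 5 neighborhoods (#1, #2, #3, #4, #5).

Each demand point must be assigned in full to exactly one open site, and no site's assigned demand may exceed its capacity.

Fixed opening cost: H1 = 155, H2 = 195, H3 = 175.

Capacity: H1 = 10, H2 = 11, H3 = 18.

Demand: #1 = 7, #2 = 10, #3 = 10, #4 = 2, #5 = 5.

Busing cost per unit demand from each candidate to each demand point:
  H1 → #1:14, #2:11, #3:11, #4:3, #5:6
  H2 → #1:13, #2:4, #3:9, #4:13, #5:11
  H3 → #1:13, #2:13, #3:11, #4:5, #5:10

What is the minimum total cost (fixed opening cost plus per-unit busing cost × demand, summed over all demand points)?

Open {H1, H2, H3}; cheapest assignment that respects the capacities:
  H1 (cap 10, load 7): #4, #5 — cost 2×3 + 5×6 = 36
  H2 (cap 11, load 10): #2 — cost 10×4 = 40
  H3 (cap 18, load 17): #1, #3 — cost 7×13 + 10×11 = 201
  Shipping 277, fixed 525 → total 802.
  Any other capacity-feasible assignment to {H1, H2, H3} ships for at least 277.
Total demand is 34 and no other set of sites has combined capacity ≥ 34, so {H1, H2, H3} is the only feasible choice of open sites. Minimum: 802.

802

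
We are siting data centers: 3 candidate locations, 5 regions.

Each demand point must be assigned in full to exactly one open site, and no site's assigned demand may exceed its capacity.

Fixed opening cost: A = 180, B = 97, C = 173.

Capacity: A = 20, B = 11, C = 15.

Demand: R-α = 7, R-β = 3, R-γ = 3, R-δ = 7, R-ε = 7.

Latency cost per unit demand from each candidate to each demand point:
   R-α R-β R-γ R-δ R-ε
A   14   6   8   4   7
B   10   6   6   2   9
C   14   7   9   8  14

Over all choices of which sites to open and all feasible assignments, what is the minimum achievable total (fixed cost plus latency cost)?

460

Open {A, B}; cheapest assignment that respects the capacities:
  A (cap 20, load 17): R-β, R-δ, R-ε — cost 3×6 + 7×4 + 7×7 = 95
  B (cap 11, load 10): R-α, R-γ — cost 7×10 + 3×6 = 88
  Shipping 183, fixed 277 → total 460.
  Any other capacity-feasible assignment to {A, B} ships for at least 183.
Compare {A, C}: its best feasible assignment gives total 570.
Compare {A, B, C}: its best feasible assignment gives total 633.
Every other set of open sites that can feasibly serve all demand totals ≥ 570 even under its best assignment. Minimum: 460.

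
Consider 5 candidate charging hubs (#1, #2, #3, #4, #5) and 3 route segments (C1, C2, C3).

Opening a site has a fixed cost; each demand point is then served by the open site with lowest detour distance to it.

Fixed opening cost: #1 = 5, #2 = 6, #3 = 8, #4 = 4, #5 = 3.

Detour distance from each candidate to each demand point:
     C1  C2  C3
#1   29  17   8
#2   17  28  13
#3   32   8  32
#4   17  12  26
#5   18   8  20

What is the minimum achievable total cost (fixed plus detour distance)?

Open {#1, #5}: assign each demand point to its cheapest open site.
  C1→#5 18, C2→#5 8, C3→#1 8
  detour distance 34, fixed 8 → total 42.
Compare {#1, #4, #5}: detour distance 33 + fixed 12 = 45.
Compare {#1, #4}: detour distance 37 + fixed 9 = 46.
Compare {#2, #5}: detour distance 38 + fixed 9 = 47.
All other subsets cost ≥ 45. Minimum total cost: 42.

42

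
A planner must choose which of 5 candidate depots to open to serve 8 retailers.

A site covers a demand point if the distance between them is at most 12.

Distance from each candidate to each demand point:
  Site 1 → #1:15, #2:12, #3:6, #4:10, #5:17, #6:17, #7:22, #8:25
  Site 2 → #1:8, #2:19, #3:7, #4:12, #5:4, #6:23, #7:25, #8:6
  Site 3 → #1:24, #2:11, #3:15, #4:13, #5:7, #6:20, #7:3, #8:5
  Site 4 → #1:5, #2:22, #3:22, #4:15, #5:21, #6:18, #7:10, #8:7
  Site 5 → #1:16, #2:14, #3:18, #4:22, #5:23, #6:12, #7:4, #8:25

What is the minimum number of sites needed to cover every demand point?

3

Coverage sets (demand points within 12 of each site):
  Site 1: {#2, #3, #4}
  Site 2: {#1, #3, #4, #5, #8}
  Site 3: {#2, #5, #7, #8}
  Site 4: {#1, #7, #8}
  Site 5: {#6, #7}
No 2 sites suffice: every size-2 union leaves at least one demand point uncovered.
But {Site 1, Site 2, Site 5} covers everything, so the minimum is 3.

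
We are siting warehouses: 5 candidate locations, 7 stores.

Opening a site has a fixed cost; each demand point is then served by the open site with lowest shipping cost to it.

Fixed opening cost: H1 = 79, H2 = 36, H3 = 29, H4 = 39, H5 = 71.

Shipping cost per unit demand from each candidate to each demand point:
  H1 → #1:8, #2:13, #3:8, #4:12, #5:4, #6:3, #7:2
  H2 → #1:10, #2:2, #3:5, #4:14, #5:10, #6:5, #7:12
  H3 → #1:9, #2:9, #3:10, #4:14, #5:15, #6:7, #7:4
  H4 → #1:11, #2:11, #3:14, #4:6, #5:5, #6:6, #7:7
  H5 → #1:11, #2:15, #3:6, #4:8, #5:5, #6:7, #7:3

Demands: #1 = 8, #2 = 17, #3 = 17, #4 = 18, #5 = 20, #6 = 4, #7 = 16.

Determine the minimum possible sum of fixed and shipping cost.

569

Open {H1, H2, H4}: assign each demand point to its cheapest open site.
  #1→H1 8×8=64, #2→H2 17×2=34, #3→H2 17×5=85, #4→H4 18×6=108, #5→H1 20×4=80, #6→H1 4×3=12, #7→H1 16×2=32
  shipping cost 415, fixed 154 → total 569.
Compare {H2, H3, H4}: shipping cost 483 + fixed 104 = 587.
Compare {H1, H2, H3, H4}: shipping cost 415 + fixed 183 = 598.
Compare {H2, H4}: shipping cost 539 + fixed 75 = 614.
All other subsets cost ≥ 587. Minimum total cost: 569.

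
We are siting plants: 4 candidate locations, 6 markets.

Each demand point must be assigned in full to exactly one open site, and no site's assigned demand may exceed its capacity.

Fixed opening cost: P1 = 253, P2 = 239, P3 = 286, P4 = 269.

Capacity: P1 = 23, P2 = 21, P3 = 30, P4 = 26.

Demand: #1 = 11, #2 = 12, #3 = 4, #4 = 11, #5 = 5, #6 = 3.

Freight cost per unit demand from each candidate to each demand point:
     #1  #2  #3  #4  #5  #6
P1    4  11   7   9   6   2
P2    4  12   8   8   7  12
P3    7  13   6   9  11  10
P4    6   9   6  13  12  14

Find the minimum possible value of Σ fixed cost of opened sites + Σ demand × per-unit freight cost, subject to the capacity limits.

859

Open {P1, P4}; cheapest assignment that respects the capacities:
  P1 (cap 23, load 23): #3, #4, #5, #6 — cost 4×7 + 11×9 + 5×6 + 3×2 = 163
  P4 (cap 26, load 23): #1, #2 — cost 11×6 + 12×9 = 174
  Shipping 337, fixed 522 → total 859.
  Any other capacity-feasible assignment to {P1, P4} ships for at least 337.
Compare {P2, P4}: its best feasible assignment gives total 879.
Compare {P1, P3}: its best feasible assignment gives total 898.
Every other set of open sites that can feasibly serve all demand totals ≥ 879 even under its best assignment. Minimum: 859.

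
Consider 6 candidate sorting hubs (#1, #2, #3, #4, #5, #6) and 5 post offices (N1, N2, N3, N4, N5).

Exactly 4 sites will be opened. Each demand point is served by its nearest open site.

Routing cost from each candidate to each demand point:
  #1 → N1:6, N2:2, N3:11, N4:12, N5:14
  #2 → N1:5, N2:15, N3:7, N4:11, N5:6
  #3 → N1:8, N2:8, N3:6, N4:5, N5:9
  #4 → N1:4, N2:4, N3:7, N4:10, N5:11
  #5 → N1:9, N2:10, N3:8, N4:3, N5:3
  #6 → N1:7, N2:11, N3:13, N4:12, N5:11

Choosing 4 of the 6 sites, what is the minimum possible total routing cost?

Open {#1, #3, #4, #5}.
  N1→#4 4, N2→#1 2, N3→#3 6, N4→#5 3, N5→#5 3  ⇒ total 18.
Compare {#1, #2, #3, #5}: total 19.
Compare {#1, #2, #4, #5}: total 19.
No size-4 selection does better; minimum is 18.

18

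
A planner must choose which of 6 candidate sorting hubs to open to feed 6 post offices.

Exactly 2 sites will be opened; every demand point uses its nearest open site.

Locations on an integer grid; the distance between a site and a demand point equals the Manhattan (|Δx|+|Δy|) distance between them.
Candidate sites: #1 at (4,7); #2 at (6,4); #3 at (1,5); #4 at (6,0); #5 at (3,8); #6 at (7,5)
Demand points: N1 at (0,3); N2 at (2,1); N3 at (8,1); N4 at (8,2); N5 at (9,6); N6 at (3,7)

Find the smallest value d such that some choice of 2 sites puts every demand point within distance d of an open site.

5

Open {#2, #3}.
  Farthest demand point is N2 at distance 5 (to #3); all others are ≤ 5.
With {#3, #6} the worst case is 5.
With {#1, #2} the worst case is 7.
No size-2 selection achieves below 5.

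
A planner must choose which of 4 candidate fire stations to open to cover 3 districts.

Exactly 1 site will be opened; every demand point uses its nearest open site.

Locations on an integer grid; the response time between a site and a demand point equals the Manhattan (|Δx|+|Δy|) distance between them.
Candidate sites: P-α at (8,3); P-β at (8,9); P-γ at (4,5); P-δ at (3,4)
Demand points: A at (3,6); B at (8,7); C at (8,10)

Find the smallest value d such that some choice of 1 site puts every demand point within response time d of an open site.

Open {P-α}.
  Farthest demand point is A at response time 8 (to P-α); all others are ≤ 8.
With {P-β} the worst case is 8.
With {P-γ} the worst case is 9.
No size-1 selection achieves below 8.

8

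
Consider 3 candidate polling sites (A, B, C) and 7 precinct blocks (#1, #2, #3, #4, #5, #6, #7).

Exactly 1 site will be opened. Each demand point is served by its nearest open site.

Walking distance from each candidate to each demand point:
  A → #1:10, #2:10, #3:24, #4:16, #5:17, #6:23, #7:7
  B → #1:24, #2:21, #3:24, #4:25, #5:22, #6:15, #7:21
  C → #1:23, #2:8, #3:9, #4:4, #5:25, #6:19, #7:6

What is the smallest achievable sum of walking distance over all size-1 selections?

Open {C}.
  #1→C 23, #2→C 8, #3→C 9, #4→C 4, #5→C 25, #6→C 19, #7→C 6  ⇒ total 94.
Compare {A}: total 107.
Compare {B}: total 152.

94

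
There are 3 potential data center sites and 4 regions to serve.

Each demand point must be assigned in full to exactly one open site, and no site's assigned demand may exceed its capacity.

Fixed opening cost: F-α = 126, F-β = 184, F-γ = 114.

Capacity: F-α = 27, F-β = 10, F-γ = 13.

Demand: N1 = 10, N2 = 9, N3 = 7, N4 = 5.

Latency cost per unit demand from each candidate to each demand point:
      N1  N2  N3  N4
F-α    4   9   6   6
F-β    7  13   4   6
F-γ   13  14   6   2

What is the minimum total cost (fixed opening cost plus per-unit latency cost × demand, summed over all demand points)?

413

Open {F-α, F-γ}; cheapest assignment that respects the capacities:
  F-α (cap 27, load 26): N1, N2, N3 — cost 10×4 + 9×9 + 7×6 = 163
  F-γ (cap 13, load 5): N4 — cost 5×2 = 10
  Shipping 173, fixed 240 → total 413.
  Any other capacity-feasible assignment to {F-α, F-γ} ships for at least 173.
Compare {F-α, F-β}: its best feasible assignment gives total 489.
Compare {F-α, F-β, F-γ}: its best feasible assignment gives total 583.
Every other set of open sites that can feasibly serve all demand totals ≥ 489 even under its best assignment. Minimum: 413.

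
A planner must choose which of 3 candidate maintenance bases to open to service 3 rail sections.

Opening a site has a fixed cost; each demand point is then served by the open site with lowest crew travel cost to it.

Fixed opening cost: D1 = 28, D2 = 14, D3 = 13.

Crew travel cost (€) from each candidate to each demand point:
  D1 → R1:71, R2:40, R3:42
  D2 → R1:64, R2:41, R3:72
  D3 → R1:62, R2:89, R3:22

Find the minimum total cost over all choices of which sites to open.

Open {D2, D3}: assign each demand point to its cheapest open site.
  R1→D3 62, R2→D2 41, R3→D3 22
  crew travel cost 125, fixed 27 → total 152.
Compare {D1, D3}: crew travel cost 124 + fixed 41 = 165.
Compare {D1, D2, D3}: crew travel cost 124 + fixed 55 = 179.
Compare {D1}: crew travel cost 153 + fixed 28 = 181.
All other subsets cost ≥ 165. Minimum total cost: 152.

152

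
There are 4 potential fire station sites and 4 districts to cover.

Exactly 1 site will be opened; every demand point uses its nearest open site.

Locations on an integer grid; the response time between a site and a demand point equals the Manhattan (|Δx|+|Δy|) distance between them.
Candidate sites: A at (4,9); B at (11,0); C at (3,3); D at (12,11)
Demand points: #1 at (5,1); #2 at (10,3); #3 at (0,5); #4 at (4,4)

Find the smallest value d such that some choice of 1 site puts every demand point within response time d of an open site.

7

Open {C}.
  Farthest demand point is #2 at response time 7 (to C); all others are ≤ 7.
With {A} the worst case is 12.
With {B} the worst case is 16.
No size-1 selection achieves below 7.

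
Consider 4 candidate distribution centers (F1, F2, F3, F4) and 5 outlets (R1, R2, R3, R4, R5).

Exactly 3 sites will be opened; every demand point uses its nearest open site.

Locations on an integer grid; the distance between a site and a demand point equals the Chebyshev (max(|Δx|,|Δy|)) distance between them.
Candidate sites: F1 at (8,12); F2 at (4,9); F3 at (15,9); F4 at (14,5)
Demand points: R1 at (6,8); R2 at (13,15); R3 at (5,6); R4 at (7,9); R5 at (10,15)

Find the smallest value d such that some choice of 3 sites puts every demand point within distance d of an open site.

Open {F1, F2, F3}.
  Farthest demand point is R2 at distance 5 (to F1); all others are ≤ 5.
With {F1, F2, F4} the worst case is 5.
With {F1, F3, F4} the worst case is 6.
No size-3 selection achieves below 5.

5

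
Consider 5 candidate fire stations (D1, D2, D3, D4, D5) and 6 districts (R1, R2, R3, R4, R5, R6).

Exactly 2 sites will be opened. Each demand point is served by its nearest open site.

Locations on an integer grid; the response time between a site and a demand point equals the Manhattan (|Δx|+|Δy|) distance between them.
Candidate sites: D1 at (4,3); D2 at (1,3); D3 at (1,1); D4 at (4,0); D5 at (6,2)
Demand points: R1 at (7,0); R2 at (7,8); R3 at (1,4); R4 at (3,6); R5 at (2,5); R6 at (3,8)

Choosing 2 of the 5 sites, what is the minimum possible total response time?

Open {D2, D5}.
  R1→D5 3, R2→D5 7, R3→D2 1, R4→D2 5, R5→D2 3, R6→D2 7  ⇒ total 26.
Compare {D1, D2}: total 28.
Compare {D1, D5}: total 28.
No size-2 selection does better; minimum is 26.

26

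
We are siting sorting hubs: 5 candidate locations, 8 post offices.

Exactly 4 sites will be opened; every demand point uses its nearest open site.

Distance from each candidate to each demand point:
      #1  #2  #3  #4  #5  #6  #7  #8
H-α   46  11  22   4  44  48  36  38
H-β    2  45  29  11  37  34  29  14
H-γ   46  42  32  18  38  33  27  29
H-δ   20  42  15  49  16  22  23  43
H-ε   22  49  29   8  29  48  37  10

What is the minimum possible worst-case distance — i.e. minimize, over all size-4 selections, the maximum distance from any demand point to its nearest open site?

Open {H-α, H-β, H-γ, H-δ}.
  Farthest demand point is #7 at distance 23 (to H-δ); all others are ≤ 23.
With {H-α, H-β, H-δ, H-ε} the worst case is 23.
With {H-α, H-γ, H-δ, H-ε} the worst case is 23.
No size-4 selection achieves below 23.

23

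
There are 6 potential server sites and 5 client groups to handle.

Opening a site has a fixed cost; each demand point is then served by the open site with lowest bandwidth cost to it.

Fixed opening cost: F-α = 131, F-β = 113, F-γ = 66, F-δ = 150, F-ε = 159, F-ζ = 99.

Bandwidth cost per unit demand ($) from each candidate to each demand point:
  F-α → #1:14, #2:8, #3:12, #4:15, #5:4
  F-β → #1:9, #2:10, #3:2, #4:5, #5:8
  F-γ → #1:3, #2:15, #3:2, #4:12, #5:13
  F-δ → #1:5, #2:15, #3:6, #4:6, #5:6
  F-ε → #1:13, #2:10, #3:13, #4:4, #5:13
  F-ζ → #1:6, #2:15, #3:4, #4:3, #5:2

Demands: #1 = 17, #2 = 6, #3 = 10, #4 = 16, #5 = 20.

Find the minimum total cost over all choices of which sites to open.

Open {F-γ, F-ζ}: assign each demand point to its cheapest open site.
  #1→F-γ 17×3=51, #2→F-γ 6×15=90, #3→F-γ 10×2=20, #4→F-ζ 16×3=48, #5→F-ζ 20×2=40
  bandwidth cost 249, fixed 165 → total 414.
Compare {F-ζ}: bandwidth cost 320 + fixed 99 = 419.
Compare {F-β, F-ζ}: bandwidth cost 270 + fixed 212 = 482.
Compare {F-β, F-γ, F-ζ}: bandwidth cost 219 + fixed 278 = 497.
All other subsets cost ≥ 419. Minimum total cost: 414.

414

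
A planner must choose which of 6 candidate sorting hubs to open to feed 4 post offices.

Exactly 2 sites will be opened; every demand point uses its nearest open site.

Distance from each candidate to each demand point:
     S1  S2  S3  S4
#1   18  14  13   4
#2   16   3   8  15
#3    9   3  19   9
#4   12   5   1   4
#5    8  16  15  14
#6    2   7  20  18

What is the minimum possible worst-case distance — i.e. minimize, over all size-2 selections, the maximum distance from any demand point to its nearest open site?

Open {#4, #6}.
  Farthest demand point is S2 at distance 5 (to #4); all others are ≤ 5.
With {#4, #5} the worst case is 8.
With {#2, #3} the worst case is 9.
No size-2 selection achieves below 5.

5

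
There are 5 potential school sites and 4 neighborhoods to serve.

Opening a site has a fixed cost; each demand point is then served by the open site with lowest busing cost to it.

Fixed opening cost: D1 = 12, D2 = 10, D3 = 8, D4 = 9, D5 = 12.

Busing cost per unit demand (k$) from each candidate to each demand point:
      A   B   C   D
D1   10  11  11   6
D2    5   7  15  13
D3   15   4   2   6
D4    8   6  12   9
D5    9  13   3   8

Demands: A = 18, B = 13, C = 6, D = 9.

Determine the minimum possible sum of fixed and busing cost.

226

Open {D2, D3}: assign each demand point to its cheapest open site.
  A→D2 18×5=90, B→D3 13×4=52, C→D3 6×2=12, D→D3 9×6=54
  busing cost 208, fixed 18 → total 226.
Compare {D2, D3, D4}: busing cost 208 + fixed 27 = 235.
Compare {D1, D2, D3}: busing cost 208 + fixed 30 = 238.
Compare {D2, D3, D5}: busing cost 208 + fixed 30 = 238.
All other subsets cost ≥ 235. Minimum total cost: 226.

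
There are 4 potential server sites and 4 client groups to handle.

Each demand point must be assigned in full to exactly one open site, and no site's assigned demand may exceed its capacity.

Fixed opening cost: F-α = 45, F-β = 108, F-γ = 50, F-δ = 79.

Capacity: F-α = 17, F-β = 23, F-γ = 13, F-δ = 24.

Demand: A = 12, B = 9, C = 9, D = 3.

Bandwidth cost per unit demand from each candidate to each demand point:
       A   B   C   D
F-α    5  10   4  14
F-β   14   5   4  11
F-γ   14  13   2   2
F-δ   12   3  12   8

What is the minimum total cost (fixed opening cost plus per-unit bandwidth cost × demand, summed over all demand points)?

Open {F-α, F-γ, F-δ}; cheapest assignment that respects the capacities:
  F-α (cap 17, load 12): A — cost 12×5 = 60
  F-γ (cap 13, load 12): C, D — cost 9×2 + 3×2 = 24
  F-δ (cap 24, load 9): B — cost 9×3 = 27
  Shipping 111, fixed 174 → total 285.
  Any other capacity-feasible assignment to {F-α, F-γ, F-δ} ships for at least 111.
Compare {F-γ, F-δ}: its best feasible assignment gives total 324.
Compare {F-α, F-β}: its best feasible assignment gives total 327.
Every other set of open sites that can feasibly serve all demand totals ≥ 324 even under its best assignment. Minimum: 285.

285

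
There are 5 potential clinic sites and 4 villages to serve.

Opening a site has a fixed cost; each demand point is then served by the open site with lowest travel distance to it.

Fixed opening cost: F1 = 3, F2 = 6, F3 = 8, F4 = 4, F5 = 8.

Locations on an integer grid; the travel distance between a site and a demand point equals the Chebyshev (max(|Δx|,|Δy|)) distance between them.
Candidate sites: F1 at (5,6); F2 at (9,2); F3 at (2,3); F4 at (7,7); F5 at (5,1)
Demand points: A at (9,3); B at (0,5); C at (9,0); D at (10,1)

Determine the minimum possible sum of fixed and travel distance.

18

Open {F1, F2}: assign each demand point to its cheapest open site.
  A→F2 1, B→F1 5, C→F2 2, D→F2 1
  travel distance 9, fixed 9 → total 18.
Compare {F2}: travel distance 13 + fixed 6 = 19.
Compare {F2, F3}: travel distance 6 + fixed 14 = 20.
Compare {F2, F4}: travel distance 11 + fixed 10 = 21.
All other subsets cost ≥ 19. Minimum total cost: 18.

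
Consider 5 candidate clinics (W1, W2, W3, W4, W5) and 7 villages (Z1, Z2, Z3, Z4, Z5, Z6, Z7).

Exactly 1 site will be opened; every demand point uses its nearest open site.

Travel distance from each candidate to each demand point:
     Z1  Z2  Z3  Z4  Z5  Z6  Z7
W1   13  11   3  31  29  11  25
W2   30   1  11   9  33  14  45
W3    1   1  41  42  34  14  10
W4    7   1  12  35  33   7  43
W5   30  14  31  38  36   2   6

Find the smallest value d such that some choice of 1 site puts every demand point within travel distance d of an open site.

Open {W1}.
  Farthest demand point is Z4 at travel distance 31 (to W1); all others are ≤ 31.
With {W5} the worst case is 38.
With {W3} the worst case is 42.
No size-1 selection achieves below 31.

31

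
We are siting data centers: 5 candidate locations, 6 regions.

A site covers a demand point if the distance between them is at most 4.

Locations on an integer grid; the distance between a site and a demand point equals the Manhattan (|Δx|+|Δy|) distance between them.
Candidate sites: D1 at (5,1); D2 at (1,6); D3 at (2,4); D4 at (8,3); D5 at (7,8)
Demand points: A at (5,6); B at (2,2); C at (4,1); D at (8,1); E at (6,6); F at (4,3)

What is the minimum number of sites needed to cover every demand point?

2

Coverage sets (demand points within 4 of each site):
  D1: {B, C, D, F}
  D2: {A}
  D3: {B, F}
  D4: {D, F}
  D5: {A, E}
No single site covers all 6 demand points.
But {D1, D5} covers everything, so the minimum is 2.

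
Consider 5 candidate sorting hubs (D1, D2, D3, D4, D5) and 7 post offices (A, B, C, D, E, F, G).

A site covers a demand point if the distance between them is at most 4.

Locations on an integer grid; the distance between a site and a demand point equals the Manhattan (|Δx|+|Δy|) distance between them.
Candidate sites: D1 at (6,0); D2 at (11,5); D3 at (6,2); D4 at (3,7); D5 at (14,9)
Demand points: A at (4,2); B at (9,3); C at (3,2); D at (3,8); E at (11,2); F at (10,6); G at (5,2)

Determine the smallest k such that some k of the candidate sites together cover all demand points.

3

Coverage sets (demand points within 4 of each site):
  D1: {A, G}
  D2: {B, E, F}
  D3: {A, B, C, G}
  D4: {D}
  D5: {}
No 2 sites suffice: every size-2 union leaves at least one demand point uncovered.
But {D2, D3, D4} covers everything, so the minimum is 3.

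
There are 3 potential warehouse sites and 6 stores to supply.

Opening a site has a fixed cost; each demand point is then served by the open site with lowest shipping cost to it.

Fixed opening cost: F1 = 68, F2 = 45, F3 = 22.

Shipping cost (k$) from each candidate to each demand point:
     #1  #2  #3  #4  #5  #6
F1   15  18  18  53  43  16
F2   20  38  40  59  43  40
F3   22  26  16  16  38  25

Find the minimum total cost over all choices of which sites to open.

Open {F3}: assign each demand point to its cheapest open site.
  #1→F3 22, #2→F3 26, #3→F3 16, #4→F3 16, #5→F3 38, #6→F3 25
  shipping cost 143, fixed 22 → total 165.
Compare {F2, F3}: shipping cost 141 + fixed 67 = 208.
Compare {F1, F3}: shipping cost 119 + fixed 90 = 209.
Compare {F1}: shipping cost 163 + fixed 68 = 231.
All other subsets cost ≥ 208. Minimum total cost: 165.

165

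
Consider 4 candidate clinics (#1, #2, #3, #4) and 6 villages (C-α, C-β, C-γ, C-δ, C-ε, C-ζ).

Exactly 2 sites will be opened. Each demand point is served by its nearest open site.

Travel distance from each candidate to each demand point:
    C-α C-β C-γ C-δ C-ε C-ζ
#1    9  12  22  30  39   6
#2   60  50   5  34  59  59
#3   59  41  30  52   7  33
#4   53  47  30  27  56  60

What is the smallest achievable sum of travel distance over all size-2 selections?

Open {#1, #3}.
  C-α→#1 9, C-β→#1 12, C-γ→#1 22, C-δ→#1 30, C-ε→#3 7, C-ζ→#1 6  ⇒ total 86.
Compare {#1, #2}: total 101.
Compare {#1, #4}: total 115.
No size-2 selection does better; minimum is 86.

86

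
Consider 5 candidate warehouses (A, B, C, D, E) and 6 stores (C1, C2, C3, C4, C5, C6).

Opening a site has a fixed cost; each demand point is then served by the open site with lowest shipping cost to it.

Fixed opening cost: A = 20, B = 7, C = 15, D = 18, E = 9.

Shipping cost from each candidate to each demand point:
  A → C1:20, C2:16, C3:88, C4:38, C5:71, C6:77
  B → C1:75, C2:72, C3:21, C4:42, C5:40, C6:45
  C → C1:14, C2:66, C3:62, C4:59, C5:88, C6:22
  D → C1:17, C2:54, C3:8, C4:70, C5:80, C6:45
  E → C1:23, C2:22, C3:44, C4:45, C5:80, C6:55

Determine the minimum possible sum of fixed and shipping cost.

Open {B, C, E}: assign each demand point to its cheapest open site.
  C1→C 14, C2→E 22, C3→B 21, C4→B 42, C5→B 40, C6→C 22
  shipping cost 161, fixed 31 → total 192.
Compare {A, B, C}: shipping cost 151 + fixed 42 = 193.
Compare {B, C, D, E}: shipping cost 148 + fixed 49 = 197.
Compare {A, B, C, D}: shipping cost 138 + fixed 60 = 198.
All other subsets cost ≥ 193. Minimum total cost: 192.

192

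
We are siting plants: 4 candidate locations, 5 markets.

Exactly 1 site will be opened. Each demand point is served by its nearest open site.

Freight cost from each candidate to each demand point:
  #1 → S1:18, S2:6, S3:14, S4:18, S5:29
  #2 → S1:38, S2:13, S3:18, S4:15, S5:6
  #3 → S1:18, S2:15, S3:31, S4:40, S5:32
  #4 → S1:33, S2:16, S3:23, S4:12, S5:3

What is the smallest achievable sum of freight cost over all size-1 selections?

85

Open {#1}.
  S1→#1 18, S2→#1 6, S3→#1 14, S4→#1 18, S5→#1 29  ⇒ total 85.
Compare {#4}: total 87.
Compare {#2}: total 90.
No size-1 selection does better; minimum is 85.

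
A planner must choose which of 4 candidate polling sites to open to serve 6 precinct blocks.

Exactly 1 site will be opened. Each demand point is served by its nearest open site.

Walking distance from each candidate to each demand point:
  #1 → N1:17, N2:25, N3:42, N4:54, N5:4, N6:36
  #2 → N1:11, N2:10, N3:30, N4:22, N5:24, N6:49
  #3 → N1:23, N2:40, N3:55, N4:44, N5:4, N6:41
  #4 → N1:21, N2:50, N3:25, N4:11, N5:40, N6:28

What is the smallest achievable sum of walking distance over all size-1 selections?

146

Open {#2}.
  N1→#2 11, N2→#2 10, N3→#2 30, N4→#2 22, N5→#2 24, N6→#2 49  ⇒ total 146.
Compare {#4}: total 175.
Compare {#1}: total 178.
No size-1 selection does better; minimum is 146.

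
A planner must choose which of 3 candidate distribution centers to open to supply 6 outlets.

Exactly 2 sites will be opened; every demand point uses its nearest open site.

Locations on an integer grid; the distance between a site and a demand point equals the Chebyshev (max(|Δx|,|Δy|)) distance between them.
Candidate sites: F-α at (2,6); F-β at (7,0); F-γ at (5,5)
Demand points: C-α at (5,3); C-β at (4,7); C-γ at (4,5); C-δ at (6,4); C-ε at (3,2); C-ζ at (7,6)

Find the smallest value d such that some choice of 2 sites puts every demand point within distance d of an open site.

Open {F-α, F-γ}.
  Farthest demand point is C-ε at distance 3 (to F-γ); all others are ≤ 3.
With {F-β, F-γ} the worst case is 3.
With {F-α, F-β} the worst case is 5.
No size-2 selection achieves below 3.

3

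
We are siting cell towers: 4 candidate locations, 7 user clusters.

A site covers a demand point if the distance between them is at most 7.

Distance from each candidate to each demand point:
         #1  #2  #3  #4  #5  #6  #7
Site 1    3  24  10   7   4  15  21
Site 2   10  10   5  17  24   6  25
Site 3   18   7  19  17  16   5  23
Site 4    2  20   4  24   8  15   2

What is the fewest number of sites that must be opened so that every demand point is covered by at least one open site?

Coverage sets (demand points within 7 of each site):
  Site 1: {#1, #4, #5}
  Site 2: {#3, #6}
  Site 3: {#2, #6}
  Site 4: {#1, #3, #7}
No 2 sites suffice: every size-2 union leaves at least one demand point uncovered.
But {Site 1, Site 3, Site 4} covers everything, so the minimum is 3.

3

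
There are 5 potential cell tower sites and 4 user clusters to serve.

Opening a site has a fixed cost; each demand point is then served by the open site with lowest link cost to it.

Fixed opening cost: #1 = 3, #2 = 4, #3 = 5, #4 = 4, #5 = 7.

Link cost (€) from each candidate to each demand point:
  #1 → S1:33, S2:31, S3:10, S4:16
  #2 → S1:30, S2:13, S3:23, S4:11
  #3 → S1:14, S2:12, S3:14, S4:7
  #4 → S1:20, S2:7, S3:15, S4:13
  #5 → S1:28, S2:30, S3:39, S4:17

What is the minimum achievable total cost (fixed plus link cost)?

50

Open {#1, #3, #4}: assign each demand point to its cheapest open site.
  S1→#3 14, S2→#4 7, S3→#1 10, S4→#3 7
  link cost 38, fixed 12 → total 50.
Compare {#1, #3}: link cost 43 + fixed 8 = 51.
Compare {#3, #4}: link cost 42 + fixed 9 = 51.
Compare {#3}: link cost 47 + fixed 5 = 52.
All other subsets cost ≥ 51. Minimum total cost: 50.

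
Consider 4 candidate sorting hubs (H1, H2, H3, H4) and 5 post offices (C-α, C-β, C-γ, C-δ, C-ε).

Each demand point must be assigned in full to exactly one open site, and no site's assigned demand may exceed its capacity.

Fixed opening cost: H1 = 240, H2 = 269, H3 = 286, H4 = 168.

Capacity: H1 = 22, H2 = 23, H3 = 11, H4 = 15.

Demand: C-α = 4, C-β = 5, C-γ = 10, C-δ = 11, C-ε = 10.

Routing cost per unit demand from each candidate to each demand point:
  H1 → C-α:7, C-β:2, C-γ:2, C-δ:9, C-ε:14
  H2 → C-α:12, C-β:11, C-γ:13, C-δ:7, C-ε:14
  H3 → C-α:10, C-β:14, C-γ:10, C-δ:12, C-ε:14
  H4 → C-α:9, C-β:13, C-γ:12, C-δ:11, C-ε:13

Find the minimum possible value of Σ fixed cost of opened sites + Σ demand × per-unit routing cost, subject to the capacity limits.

784

Open {H1, H2}; cheapest assignment that respects the capacities:
  H1 (cap 22, load 19): C-α, C-β, C-γ — cost 4×7 + 5×2 + 10×2 = 58
  H2 (cap 23, load 21): C-δ, C-ε — cost 11×7 + 10×14 = 217
  Shipping 275, fixed 509 → total 784.
  Any other capacity-feasible assignment to {H1, H2} ships for at least 275.
Compare {H1, H2, H4}: its best feasible assignment gives total 942.
Compare {H1, H3, H4}: its best feasible assignment gives total 1013.
Every other set of open sites that can feasibly serve all demand totals ≥ 942 even under its best assignment. Minimum: 784.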